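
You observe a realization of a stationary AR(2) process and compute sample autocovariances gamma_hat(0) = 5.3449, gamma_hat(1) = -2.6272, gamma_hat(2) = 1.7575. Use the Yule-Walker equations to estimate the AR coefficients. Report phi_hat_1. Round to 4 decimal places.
\hat\phi_{1} = -0.4350

The Yule-Walker equations for an AR(p) process read, in matrix form,
  Gamma_p phi = r_p,   with   (Gamma_p)_{ij} = gamma(|i - j|),
                       (r_p)_i = gamma(i),   i,j = 1..p.
Substitute the sample gammas (Toeplitz matrix and right-hand side of size 2):
  Gamma_p = [[5.3449, -2.6272], [-2.6272, 5.3449]]
  r_p     = [-2.6272, 1.7575]
Written out:
  5.3449 phi_1 - 2.6272 phi_2 = -2.6272
  -2.6272 phi_1 + 5.3449 phi_2 = 1.7575
Solve by Cramer's rule:
  det = gamma(0)^2 - gamma(1)^2 = (5.3449)^2 - (-2.6272)^2 = 28.56795601 - 6.90217984 = 21.66577617
  phi_hat_1 = [gamma(1) gamma(0) - gamma(1) gamma(2)] / det = [(-2.6272)(5.3449) - (-2.6272)(1.7575)] / 21.66577617 = -9.42481728 / 21.66577617 = -0.435
  phi_hat_2 = [gamma(0) gamma(2) - gamma(1)^2] / det = [(5.3449)(1.7575) - (-2.6272)^2] / 21.66577617 = 2.49148191 / 21.66577617 = 0.115
So phi_hat = [-0.4350, 0.1150].
Therefore phi_hat_1 = -0.4350.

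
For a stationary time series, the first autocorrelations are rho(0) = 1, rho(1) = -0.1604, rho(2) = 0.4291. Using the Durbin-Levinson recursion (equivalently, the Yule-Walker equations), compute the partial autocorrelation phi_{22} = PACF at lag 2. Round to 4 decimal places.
\phi_{22} = 0.4140

The PACF at lag k is phi_{kk}, the last component of the solution
to the Yule-Walker system G_k phi = r_k where
  (G_k)_{ij} = rho(|i - j|), (r_k)_i = rho(i), i,j = 1..k.
Equivalently, Durbin-Levinson gives phi_{kk} iteratively:
  phi_{11} = rho(1)
  phi_{kk} = [rho(k) - sum_{j=1..k-1} phi_{k-1,j} rho(k-j)]
            / [1 - sum_{j=1..k-1} phi_{k-1,j} rho(j)],
  phi_{k,j} = phi_{k-1,j} - phi_{kk} phi_{k-1,k-j},  j = 1..k-1.
Step k = 1:
  phi_11 = rho(1) = -0.1604.
Step k = 2:
  phi_22 = [rho(2) - phi_11 rho(1)] / [1 - phi_11 rho(1)] = [0.4291 - (-0.1604)(-0.1604)] / [1 - (-0.1604)(-0.1604)]
         = 0.40337184 / 0.97427184 = 0.414.
Therefore phi_{22} = 0.4140.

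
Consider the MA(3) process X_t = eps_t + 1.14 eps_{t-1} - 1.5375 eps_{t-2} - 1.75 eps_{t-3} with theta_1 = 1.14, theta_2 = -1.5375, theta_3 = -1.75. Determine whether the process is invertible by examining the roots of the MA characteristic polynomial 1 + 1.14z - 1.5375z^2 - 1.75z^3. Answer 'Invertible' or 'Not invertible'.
\text{Not invertible}

The MA(q) characteristic polynomial is P(z) = 1 + 1.14z - 1.5375z^2 - 1.75z^3.
Invertibility requires all roots to lie outside the unit circle, i.e. |z| > 1 for every root.
Degree 3: look for a simple real root z0 first, then factor out (1 - z/z0) and solve the remaining quadratic.
Testing z0 = -0.8: P(-0.8) = 1 + (1.14)(-0.8) + (-1.5375)(-0.8)^2 + (-1.75)(-0.8)^3
  = 1 + (-0.912) + (-0.984) + (0.896) = 0.  So z_0 = -0.8 is a root, |z_0| = 0.8.
Divide out the factor (1 + 1.25 z) = (1 - z/z0) (since 1/z0 = -1.25):
  P(z) = (1 + 1.25 z)(1 + (-0.11) z + (-1.4) z^2)
  [check: z-coef -0.11 - (-1.25) = 1.14; z^2-coef -1.4 - (-1.25)(-0.11) = -1.5375; z^3-coef -(-1.25)(-1.4) = -1.75.]
Remaining roots from the quadratic factor 1 + (-0.11) z + (-1.4) z^2:
  Set 1 + (-0.11) z + (-1.4) z^2 = 0, i.e. a z^2 + b z + c = 0 with a = -1.4, b = -0.11, c = 1.
  Discriminant D = b^2 - 4ac = (-0.11)^2 - 4*(-1.4)*1 = 0.0121 - (-5.6) = 5.6121.
  D >= 0, so the roots are real: z = (-b +/- sqrt(D)) / (2a) = (0.11 +/- 2.368987) / (-2.8).
    z_1 = (0.11 + 2.368987) / (-2.8) = -0.8854,   |z_1| = 0.8854.
    z_2 = (0.11 - 2.368987) / (-2.8) = 0.8068,   |z_2| = 0.8068.
Moduli of all roots: 0.8000, 0.8854, 0.8068.
All moduli strictly greater than 1? No.
Verdict: Not invertible.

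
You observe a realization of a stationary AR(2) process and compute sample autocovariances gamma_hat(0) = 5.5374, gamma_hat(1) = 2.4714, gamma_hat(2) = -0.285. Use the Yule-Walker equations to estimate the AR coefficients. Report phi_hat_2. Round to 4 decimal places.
\hat\phi_{2} = -0.3130

The Yule-Walker equations for an AR(p) process read, in matrix form,
  Gamma_p phi = r_p,   with   (Gamma_p)_{ij} = gamma(|i - j|),
                       (r_p)_i = gamma(i),   i,j = 1..p.
Substitute the sample gammas (Toeplitz matrix and right-hand side of size 2):
  Gamma_p = [[5.5374, 2.4714], [2.4714, 5.5374]]
  r_p     = [2.4714, -0.285]
Written out:
  5.5374 phi_1 + 2.4714 phi_2 = 2.4714
  2.4714 phi_1 + 5.5374 phi_2 = -0.285
Solve by Cramer's rule:
  det = gamma(0)^2 - gamma(1)^2 = (5.5374)^2 - (2.4714)^2 = 30.66279876 - 6.10781796 = 24.5549808
  phi_hat_1 = [gamma(1) gamma(0) - gamma(1) gamma(2)] / det = [(2.4714)(5.5374) - (2.4714)(-0.285)] / 24.5549808 = 14.38947936 / 24.5549808 = 0.586
  phi_hat_2 = [gamma(0) gamma(2) - gamma(1)^2] / det = [(5.5374)(-0.285) - (2.4714)^2] / 24.5549808 = -7.68597696 / 24.5549808 = -0.313
So phi_hat = [0.5860, -0.3130].
Therefore phi_hat_2 = -0.3130.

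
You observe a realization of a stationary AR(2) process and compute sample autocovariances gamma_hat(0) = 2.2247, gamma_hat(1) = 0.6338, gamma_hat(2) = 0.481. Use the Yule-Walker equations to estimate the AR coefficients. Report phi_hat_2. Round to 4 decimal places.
\hat\phi_{2} = 0.1470

The Yule-Walker equations for an AR(p) process read, in matrix form,
  Gamma_p phi = r_p,   with   (Gamma_p)_{ij} = gamma(|i - j|),
                       (r_p)_i = gamma(i),   i,j = 1..p.
Substitute the sample gammas (Toeplitz matrix and right-hand side of size 2):
  Gamma_p = [[2.2247, 0.6338], [0.6338, 2.2247]]
  r_p     = [0.6338, 0.481]
Written out:
  2.2247 phi_1 + 0.6338 phi_2 = 0.6338
  0.6338 phi_1 + 2.2247 phi_2 = 0.481
Solve by Cramer's rule:
  det = gamma(0)^2 - gamma(1)^2 = (2.2247)^2 - (0.6338)^2 = 4.94929009 - 0.40170244 = 4.54758765
  phi_hat_1 = [gamma(1) gamma(0) - gamma(1) gamma(2)] / det = [(0.6338)(2.2247) - (0.6338)(0.481)] / 4.54758765 = 1.10515706 / 4.54758765 = 0.243
  phi_hat_2 = [gamma(0) gamma(2) - gamma(1)^2] / det = [(2.2247)(0.481) - (0.6338)^2] / 4.54758765 = 0.66837826 / 4.54758765 = 0.147
So phi_hat = [0.2430, 0.1470].
Therefore phi_hat_2 = 0.1470.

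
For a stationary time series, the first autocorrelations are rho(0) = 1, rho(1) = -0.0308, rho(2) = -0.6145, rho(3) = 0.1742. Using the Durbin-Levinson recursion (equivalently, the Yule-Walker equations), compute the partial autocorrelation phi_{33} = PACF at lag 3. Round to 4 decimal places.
\phi_{33} = 0.2011

The PACF at lag k is phi_{kk}, the last component of the solution
to the Yule-Walker system G_k phi = r_k where
  (G_k)_{ij} = rho(|i - j|), (r_k)_i = rho(i), i,j = 1..k.
Equivalently, Durbin-Levinson gives phi_{kk} iteratively:
  phi_{11} = rho(1)
  phi_{kk} = [rho(k) - sum_{j=1..k-1} phi_{k-1,j} rho(k-j)]
            / [1 - sum_{j=1..k-1} phi_{k-1,j} rho(j)],
  phi_{k,j} = phi_{k-1,j} - phi_{kk} phi_{k-1,k-j},  j = 1..k-1.
Step k = 1:
  phi_11 = rho(1) = -0.0308.
Step k = 2:
  phi_22 = [rho(2) - phi_11 rho(1)] / [1 - phi_11 rho(1)] = [-0.6145 - (-0.0308)(-0.0308)] / [1 - (-0.0308)(-0.0308)]
         = -0.61544864 / 0.99905136 = -0.616033.
  Update: phi_21 = phi_11 - phi_22 phi_11 = -0.0308 - (-0.616033)(-0.0308) = -0.049774.
Step k = 3:
  phi_33 = [rho(3) - phi_21 rho(2) - phi_22 rho(1)] / [1 - phi_21 rho(1) - phi_22 rho(2)]
    numerator   = 0.1742 - (-0.049774)(-0.6145) - (-0.616033)(-0.0308) = 0.12464017
    denominator = 1 - (-0.049774)(-0.0308) - (-0.616033)(-0.6145) = 0.61991467
  phi_33 = 0.12464017 / 0.61991467 = 0.2011.
Therefore phi_{33} = 0.2011.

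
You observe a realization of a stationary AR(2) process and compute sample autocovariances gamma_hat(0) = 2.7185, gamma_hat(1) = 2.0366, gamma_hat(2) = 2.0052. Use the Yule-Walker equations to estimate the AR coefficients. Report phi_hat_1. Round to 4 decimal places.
\hat\phi_{1} = 0.4480

The Yule-Walker equations for an AR(p) process read, in matrix form,
  Gamma_p phi = r_p,   with   (Gamma_p)_{ij} = gamma(|i - j|),
                       (r_p)_i = gamma(i),   i,j = 1..p.
Substitute the sample gammas (Toeplitz matrix and right-hand side of size 2):
  Gamma_p = [[2.7185, 2.0366], [2.0366, 2.7185]]
  r_p     = [2.0366, 2.0052]
Written out:
  2.7185 phi_1 + 2.0366 phi_2 = 2.0366
  2.0366 phi_1 + 2.7185 phi_2 = 2.0052
Solve by Cramer's rule:
  det = gamma(0)^2 - gamma(1)^2 = (2.7185)^2 - (2.0366)^2 = 7.39024225 - 4.14773956 = 3.24250269
  phi_hat_1 = [gamma(1) gamma(0) - gamma(1) gamma(2)] / det = [(2.0366)(2.7185) - (2.0366)(2.0052)] / 3.24250269 = 1.45270678 / 3.24250269 = 0.448
  phi_hat_2 = [gamma(0) gamma(2) - gamma(1)^2] / det = [(2.7185)(2.0052) - (2.0366)^2] / 3.24250269 = 1.30339664 / 3.24250269 = 0.402
So phi_hat = [0.4480, 0.4020].
Therefore phi_hat_1 = 0.4480.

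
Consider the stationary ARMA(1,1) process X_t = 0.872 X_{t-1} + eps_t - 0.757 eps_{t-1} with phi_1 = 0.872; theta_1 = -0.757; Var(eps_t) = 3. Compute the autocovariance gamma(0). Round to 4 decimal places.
\gamma(0) = 3.1656

Multiply the model equation by X_{t-k} and take expectations. With theta_0 = psi_0 = 1 and psi_j the MA(infinity) weights, this gives
  gamma(k) - sum_i phi_i gamma(k-i) = c_k,
  c_k = sigma^2 * sum_{j=k..q} theta_j psi_{j-k}   (c_k = 0 for k > q),
using gamma(-m) = gamma(m).
psi-weights needed (psi_j = theta_j + sum_i phi_i psi_{j-i}):
  psi_1 = theta_1 + phi_1 = -0.757 + (0.872) = 0.115
Right-hand sides:
  c_0 = sigma^2 (1 + theta_1 psi_1) = 3 * (1 + (-0.757)(0.115)) = 3 * 0.912945 = 2.738835
  c_1 = sigma^2 theta_1 = 3 * (-0.757) = -2.271
  c_2 = 0
Equations for k = 0 and k = 1 (AR order 1):
  gamma(0) = phi_1 gamma(1) + c_0
  gamma(1) = phi_1 gamma(0) + c_1
Substituting the second into the first: gamma(0) (1 - phi_1^2) = c_0 + phi_1 c_1, so
  gamma(0) = (c_0 + phi_1 c_1) / (1 - phi_1^2) = (2.738835 + (0.872)(-2.271)) / (1 - (0.872)^2) = 0.758523 / 0.239616 = 3.165577.
Therefore gamma(0) = 3.1656 (to 4 decimal places).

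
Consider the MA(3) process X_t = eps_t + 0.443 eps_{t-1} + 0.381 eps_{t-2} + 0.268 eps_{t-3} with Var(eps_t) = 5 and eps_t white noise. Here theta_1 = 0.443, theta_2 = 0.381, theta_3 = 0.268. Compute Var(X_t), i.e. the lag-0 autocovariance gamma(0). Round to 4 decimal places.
\gamma(0) = 7.0662

For an MA(q) process X_t = eps_t + sum_i theta_i eps_{t-i} with
Var(eps_t) = sigma^2, the variance is
  gamma(0) = sigma^2 * (1 + sum_i theta_i^2).
  sum_i theta_i^2 = (0.443)^2 + (0.381)^2 + (0.268)^2 = 0.196249 + 0.145161 + 0.071824 = 0.413234.
  gamma(0) = 5 * (1 + 0.413234) = 5 * 1.413234 = 7.06617, which rounds to 7.0662.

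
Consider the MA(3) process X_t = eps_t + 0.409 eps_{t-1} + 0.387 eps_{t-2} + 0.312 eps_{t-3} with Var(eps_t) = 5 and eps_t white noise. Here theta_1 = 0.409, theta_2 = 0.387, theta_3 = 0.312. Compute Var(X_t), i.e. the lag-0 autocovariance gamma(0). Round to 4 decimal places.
\gamma(0) = 7.0720

For an MA(q) process X_t = eps_t + sum_i theta_i eps_{t-i} with
Var(eps_t) = sigma^2, the variance is
  gamma(0) = sigma^2 * (1 + sum_i theta_i^2).
  sum_i theta_i^2 = (0.409)^2 + (0.387)^2 + (0.312)^2 = 0.167281 + 0.149769 + 0.097344 = 0.414394.
  gamma(0) = 5 * (1 + 0.414394) = 5 * 1.414394 = 7.07197, which rounds to 7.0720.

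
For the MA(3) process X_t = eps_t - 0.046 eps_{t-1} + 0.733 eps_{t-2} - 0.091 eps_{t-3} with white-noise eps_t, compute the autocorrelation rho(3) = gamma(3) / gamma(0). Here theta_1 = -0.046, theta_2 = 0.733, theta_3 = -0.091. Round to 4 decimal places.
\rho(3) = -0.0588

For an MA(q) process with theta_0 = 1, the autocovariance is
  gamma(k) = sigma^2 * sum_{i=0..q-k} theta_i * theta_{i+k},
and rho(k) = gamma(k) / gamma(0). Sigma^2 cancels.
  numerator   = (1)*(-0.091) = -0.091.
  denominator = (1)^2 + (-0.046)^2 + (0.733)^2 + (-0.091)^2 = 1.547686.
  rho(3) = -0.091 / 1.547686 = -0.0588.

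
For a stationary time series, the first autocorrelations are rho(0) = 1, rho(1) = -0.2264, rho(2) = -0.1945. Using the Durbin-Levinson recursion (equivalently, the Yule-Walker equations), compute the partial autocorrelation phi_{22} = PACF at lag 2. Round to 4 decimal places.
\phi_{22} = -0.2590

The PACF at lag k is phi_{kk}, the last component of the solution
to the Yule-Walker system G_k phi = r_k where
  (G_k)_{ij} = rho(|i - j|), (r_k)_i = rho(i), i,j = 1..k.
Equivalently, Durbin-Levinson gives phi_{kk} iteratively:
  phi_{11} = rho(1)
  phi_{kk} = [rho(k) - sum_{j=1..k-1} phi_{k-1,j} rho(k-j)]
            / [1 - sum_{j=1..k-1} phi_{k-1,j} rho(j)],
  phi_{k,j} = phi_{k-1,j} - phi_{kk} phi_{k-1,k-j},  j = 1..k-1.
Step k = 1:
  phi_11 = rho(1) = -0.2264.
Step k = 2:
  phi_22 = [rho(2) - phi_11 rho(1)] / [1 - phi_11 rho(1)] = [-0.1945 - (-0.2264)(-0.2264)] / [1 - (-0.2264)(-0.2264)]
         = -0.24575696 / 0.94874304 = -0.259.
Therefore phi_{22} = -0.2590.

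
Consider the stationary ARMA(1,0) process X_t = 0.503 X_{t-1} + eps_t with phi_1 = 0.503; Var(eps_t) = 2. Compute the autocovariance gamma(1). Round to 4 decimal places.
\gamma(1) = 1.3467

Multiply the model equation by X_{t-k} and take expectations. With theta_0 = psi_0 = 1 and psi_j the MA(infinity) weights, this gives
  gamma(k) - sum_i phi_i gamma(k-i) = c_k,
  c_k = sigma^2 * sum_{j=k..q} theta_j psi_{j-k}   (c_k = 0 for k > q),
using gamma(-m) = gamma(m).
Pure AR (q = 0): c_0 = sigma^2 = 2, c_k = 0 for k >= 1.
Equations for k = 0 and k = 1 (AR order 1):
  gamma(0) = phi_1 gamma(1) + c_0
  gamma(1) = phi_1 gamma(0) + c_1
Substituting the second into the first: gamma(0) (1 - phi_1^2) = c_0 + phi_1 c_1, so
  gamma(0) = c_0 / (1 - phi_1^2) = 2 / (1 - (0.503)^2) = 2 / 0.746991 = 2.677408.
  gamma(1) = phi_1 gamma(0) = (0.503)(2.677408) = 1.346736.
Therefore gamma(1) = 1.3467 (to 4 decimal places).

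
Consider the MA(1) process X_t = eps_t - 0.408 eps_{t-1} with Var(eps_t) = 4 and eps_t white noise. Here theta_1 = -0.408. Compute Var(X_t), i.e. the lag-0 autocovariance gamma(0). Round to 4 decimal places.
\gamma(0) = 4.6659

For an MA(q) process X_t = eps_t + sum_i theta_i eps_{t-i} with
Var(eps_t) = sigma^2, the variance is
  gamma(0) = sigma^2 * (1 + sum_i theta_i^2).
  sum_i theta_i^2 = (-0.408)^2 = 0.166464.
  gamma(0) = 4 * (1 + 0.166464) = 4 * 1.166464 = 4.665856, which rounds to 4.6659.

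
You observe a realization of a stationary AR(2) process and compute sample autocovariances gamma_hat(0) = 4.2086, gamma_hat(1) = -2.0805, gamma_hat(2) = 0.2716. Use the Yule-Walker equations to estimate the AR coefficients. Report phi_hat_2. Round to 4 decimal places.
\hat\phi_{2} = -0.2380

The Yule-Walker equations for an AR(p) process read, in matrix form,
  Gamma_p phi = r_p,   with   (Gamma_p)_{ij} = gamma(|i - j|),
                       (r_p)_i = gamma(i),   i,j = 1..p.
Substitute the sample gammas (Toeplitz matrix and right-hand side of size 2):
  Gamma_p = [[4.2086, -2.0805], [-2.0805, 4.2086]]
  r_p     = [-2.0805, 0.2716]
Written out:
  4.2086 phi_1 - 2.0805 phi_2 = -2.0805
  -2.0805 phi_1 + 4.2086 phi_2 = 0.2716
Solve by Cramer's rule:
  det = gamma(0)^2 - gamma(1)^2 = (4.2086)^2 - (-2.0805)^2 = 17.71231396 - 4.32848025 = 13.38383371
  phi_hat_1 = [gamma(1) gamma(0) - gamma(1) gamma(2)] / det = [(-2.0805)(4.2086) - (-2.0805)(0.2716)] / 13.38383371 = -8.1909285 / 13.38383371 = -0.612
  phi_hat_2 = [gamma(0) gamma(2) - gamma(1)^2] / det = [(4.2086)(0.2716) - (-2.0805)^2] / 13.38383371 = -3.18542449 / 13.38383371 = -0.238
So phi_hat = [-0.6120, -0.2380].
Therefore phi_hat_2 = -0.2380.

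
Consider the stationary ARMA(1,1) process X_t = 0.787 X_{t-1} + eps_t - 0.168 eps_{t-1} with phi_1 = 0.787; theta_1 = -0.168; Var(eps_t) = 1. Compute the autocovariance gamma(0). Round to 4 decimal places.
\gamma(0) = 2.0066

Multiply the model equation by X_{t-k} and take expectations. With theta_0 = psi_0 = 1 and psi_j the MA(infinity) weights, this gives
  gamma(k) - sum_i phi_i gamma(k-i) = c_k,
  c_k = sigma^2 * sum_{j=k..q} theta_j psi_{j-k}   (c_k = 0 for k > q),
using gamma(-m) = gamma(m).
psi-weights needed (psi_j = theta_j + sum_i phi_i psi_{j-i}):
  psi_1 = theta_1 + phi_1 = -0.168 + (0.787) = 0.619
Right-hand sides:
  c_0 = sigma^2 (1 + theta_1 psi_1) = 1 * (1 + (-0.168)(0.619)) = 1 * 0.896008 = 0.896008
  c_1 = sigma^2 theta_1 = 1 * (-0.168) = -0.168
  c_2 = 0
Equations for k = 0 and k = 1 (AR order 1):
  gamma(0) = phi_1 gamma(1) + c_0
  gamma(1) = phi_1 gamma(0) + c_1
Substituting the second into the first: gamma(0) (1 - phi_1^2) = c_0 + phi_1 c_1, so
  gamma(0) = (c_0 + phi_1 c_1) / (1 - phi_1^2) = (0.896008 + (0.787)(-0.168)) / (1 - (0.787)^2) = 0.763792 / 0.380631 = 2.006647.
Therefore gamma(0) = 2.0066 (to 4 decimal places).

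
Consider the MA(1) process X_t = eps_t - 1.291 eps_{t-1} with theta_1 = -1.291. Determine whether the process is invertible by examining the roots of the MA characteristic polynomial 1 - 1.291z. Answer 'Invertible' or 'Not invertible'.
\text{Not invertible}

The MA(q) characteristic polynomial is P(z) = 1 - 1.291z.
Invertibility requires all roots to lie outside the unit circle, i.e. |z| > 1 for every root.
This is linear in z: 1 + (-1.291) z = 0  =>  z = -1/(-1.291) = 0.774593,  |z| = 0.774593.
Moduli of all roots: 0.7746.
All moduli strictly greater than 1? No.
Verdict: Not invertible.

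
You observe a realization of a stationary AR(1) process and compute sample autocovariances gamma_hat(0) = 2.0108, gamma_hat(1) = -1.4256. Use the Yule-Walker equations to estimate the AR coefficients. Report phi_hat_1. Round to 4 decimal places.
\hat\phi_{1} = -0.7090

The Yule-Walker equations for an AR(p) process read, in matrix form,
  Gamma_p phi = r_p,   with   (Gamma_p)_{ij} = gamma(|i - j|),
                       (r_p)_i = gamma(i),   i,j = 1..p.
Substitute the sample gammas (Toeplitz matrix and right-hand side of size 1):
  Gamma_p = [[2.0108]]
  r_p     = [-1.4256]
With p = 1 this is the single equation gamma(0) phi_1 = gamma(1):
  phi_hat_1 = gamma(1) / gamma(0) = -1.4256 / 2.0108 = -0.7090.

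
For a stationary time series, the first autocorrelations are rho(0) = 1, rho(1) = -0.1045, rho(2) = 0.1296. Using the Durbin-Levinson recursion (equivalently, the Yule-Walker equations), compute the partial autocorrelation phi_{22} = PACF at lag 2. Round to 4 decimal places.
\phi_{22} = 0.1200

The PACF at lag k is phi_{kk}, the last component of the solution
to the Yule-Walker system G_k phi = r_k where
  (G_k)_{ij} = rho(|i - j|), (r_k)_i = rho(i), i,j = 1..k.
Equivalently, Durbin-Levinson gives phi_{kk} iteratively:
  phi_{11} = rho(1)
  phi_{kk} = [rho(k) - sum_{j=1..k-1} phi_{k-1,j} rho(k-j)]
            / [1 - sum_{j=1..k-1} phi_{k-1,j} rho(j)],
  phi_{k,j} = phi_{k-1,j} - phi_{kk} phi_{k-1,k-j},  j = 1..k-1.
Step k = 1:
  phi_11 = rho(1) = -0.1045.
Step k = 2:
  phi_22 = [rho(2) - phi_11 rho(1)] / [1 - phi_11 rho(1)] = [0.1296 - (-0.1045)(-0.1045)] / [1 - (-0.1045)(-0.1045)]
         = 0.11867975 / 0.98907975 = 0.12.
Therefore phi_{22} = 0.1200.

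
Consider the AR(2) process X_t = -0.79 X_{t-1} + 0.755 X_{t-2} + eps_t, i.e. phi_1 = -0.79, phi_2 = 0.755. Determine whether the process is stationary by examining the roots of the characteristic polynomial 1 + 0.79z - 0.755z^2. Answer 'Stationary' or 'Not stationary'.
\text{Not stationary}

The AR(p) characteristic polynomial is P(z) = 1 + 0.79z - 0.755z^2.
Stationarity requires all roots to lie outside the unit circle, i.e. |z| > 1 for every root.
Set 1 + (0.79) z + (-0.755) z^2 = 0, i.e. a z^2 + b z + c = 0 with a = -0.755, b = 0.79, c = 1.
Discriminant D = b^2 - 4ac = (0.79)^2 - 4*(-0.755)*1 = 0.6241 - (-3.02) = 3.6441.
D >= 0, so the roots are real: z = (-b +/- sqrt(D)) / (2a) = (-0.79 +/- 1.908953) / (-1.51).
  z_1 = (-0.79 + 1.908953) / (-1.51) = -0.741,   |z_1| = 0.741.
  z_2 = (-0.79 - 1.908953) / (-1.51) = 1.7874,   |z_2| = 1.7874.
Moduli of all roots: 0.7410, 1.7874.
All moduli strictly greater than 1? No.
Verdict: Not stationary.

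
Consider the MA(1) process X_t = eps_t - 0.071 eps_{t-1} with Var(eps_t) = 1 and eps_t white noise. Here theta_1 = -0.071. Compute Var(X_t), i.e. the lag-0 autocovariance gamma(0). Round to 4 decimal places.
\gamma(0) = 1.0050

For an MA(q) process X_t = eps_t + sum_i theta_i eps_{t-i} with
Var(eps_t) = sigma^2, the variance is
  gamma(0) = sigma^2 * (1 + sum_i theta_i^2).
  sum_i theta_i^2 = (-0.071)^2 = 0.005041.
  gamma(0) = 1 * (1 + 0.005041) = 1 * 1.005041 = 1.005041, which rounds to 1.0050.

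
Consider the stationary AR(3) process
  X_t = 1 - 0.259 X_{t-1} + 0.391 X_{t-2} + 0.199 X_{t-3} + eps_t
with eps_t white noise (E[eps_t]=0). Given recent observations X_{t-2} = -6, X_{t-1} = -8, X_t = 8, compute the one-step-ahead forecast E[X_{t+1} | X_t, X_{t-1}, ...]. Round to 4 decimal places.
E[X_{t+1} \mid \mathcal F_t] = -5.3940

For an AR(p) model X_t = c + sum_i phi_i X_{t-i} + eps_t, the
one-step-ahead conditional mean is
  E[X_{t+1} | X_t, ...] = c + sum_i phi_i X_{t+1-i}.
Substitute known values:
  E[X_{t+1} | ...] = 1 + (-0.259) * (8) + (0.391) * (-8) + (0.199) * (-6)
                   = -5.3940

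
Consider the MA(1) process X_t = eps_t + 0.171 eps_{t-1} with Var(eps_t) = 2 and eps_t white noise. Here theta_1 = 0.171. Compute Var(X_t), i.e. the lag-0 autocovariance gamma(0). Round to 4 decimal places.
\gamma(0) = 2.0585

For an MA(q) process X_t = eps_t + sum_i theta_i eps_{t-i} with
Var(eps_t) = sigma^2, the variance is
  gamma(0) = sigma^2 * (1 + sum_i theta_i^2).
  sum_i theta_i^2 = (0.171)^2 = 0.029241.
  gamma(0) = 2 * (1 + 0.029241) = 2 * 1.029241 = 2.058482, which rounds to 2.0585.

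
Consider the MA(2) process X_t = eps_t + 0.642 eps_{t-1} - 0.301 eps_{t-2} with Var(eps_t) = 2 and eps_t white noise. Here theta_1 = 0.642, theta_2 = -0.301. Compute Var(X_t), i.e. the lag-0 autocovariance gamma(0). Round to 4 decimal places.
\gamma(0) = 3.0055

For an MA(q) process X_t = eps_t + sum_i theta_i eps_{t-i} with
Var(eps_t) = sigma^2, the variance is
  gamma(0) = sigma^2 * (1 + sum_i theta_i^2).
  sum_i theta_i^2 = (0.642)^2 + (-0.301)^2 = 0.412164 + 0.090601 = 0.502765.
  gamma(0) = 2 * (1 + 0.502765) = 2 * 1.502765 = 3.00553, which rounds to 3.0055.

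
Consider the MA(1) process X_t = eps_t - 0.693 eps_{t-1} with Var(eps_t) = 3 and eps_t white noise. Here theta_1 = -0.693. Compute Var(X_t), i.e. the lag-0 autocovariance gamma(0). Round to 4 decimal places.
\gamma(0) = 4.4407

For an MA(q) process X_t = eps_t + sum_i theta_i eps_{t-i} with
Var(eps_t) = sigma^2, the variance is
  gamma(0) = sigma^2 * (1 + sum_i theta_i^2).
  sum_i theta_i^2 = (-0.693)^2 = 0.480249.
  gamma(0) = 3 * (1 + 0.480249) = 3 * 1.480249 = 4.440747, which rounds to 4.4407.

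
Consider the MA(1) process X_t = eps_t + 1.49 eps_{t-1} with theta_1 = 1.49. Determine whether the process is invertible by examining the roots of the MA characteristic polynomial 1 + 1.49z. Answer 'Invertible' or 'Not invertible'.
\text{Not invertible}

The MA(q) characteristic polynomial is P(z) = 1 + 1.49z.
Invertibility requires all roots to lie outside the unit circle, i.e. |z| > 1 for every root.
This is linear in z: 1 + (1.49) z = 0  =>  z = -1/(1.49) = -0.671141,  |z| = 0.671141.
Moduli of all roots: 0.6711.
All moduli strictly greater than 1? No.
Verdict: Not invertible.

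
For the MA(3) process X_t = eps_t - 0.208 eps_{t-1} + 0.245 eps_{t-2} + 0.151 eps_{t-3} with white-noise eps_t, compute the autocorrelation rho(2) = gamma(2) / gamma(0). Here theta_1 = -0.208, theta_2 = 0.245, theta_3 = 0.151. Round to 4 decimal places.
\rho(2) = 0.1897

For an MA(q) process with theta_0 = 1, the autocovariance is
  gamma(k) = sigma^2 * sum_{i=0..q-k} theta_i * theta_{i+k},
and rho(k) = gamma(k) / gamma(0). Sigma^2 cancels.
  numerator   = (1)*(0.245) + (-0.208)*(0.151) = 0.213592.
  denominator = (1)^2 + (-0.208)^2 + (0.245)^2 + (0.151)^2 = 1.12609.
  rho(2) = 0.213592 / 1.12609 = 0.1897.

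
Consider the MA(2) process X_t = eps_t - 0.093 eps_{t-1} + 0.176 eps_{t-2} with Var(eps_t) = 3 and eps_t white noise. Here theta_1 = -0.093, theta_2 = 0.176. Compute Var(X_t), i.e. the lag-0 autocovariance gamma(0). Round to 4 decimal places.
\gamma(0) = 3.1189

For an MA(q) process X_t = eps_t + sum_i theta_i eps_{t-i} with
Var(eps_t) = sigma^2, the variance is
  gamma(0) = sigma^2 * (1 + sum_i theta_i^2).
  sum_i theta_i^2 = (-0.093)^2 + (0.176)^2 = 0.008649 + 0.030976 = 0.039625.
  gamma(0) = 3 * (1 + 0.039625) = 3 * 1.039625 = 3.118875, which rounds to 3.1189.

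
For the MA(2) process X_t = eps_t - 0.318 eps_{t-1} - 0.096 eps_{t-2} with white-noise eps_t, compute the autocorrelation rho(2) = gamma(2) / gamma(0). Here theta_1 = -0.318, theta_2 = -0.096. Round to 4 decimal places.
\rho(2) = -0.0865

For an MA(q) process with theta_0 = 1, the autocovariance is
  gamma(k) = sigma^2 * sum_{i=0..q-k} theta_i * theta_{i+k},
and rho(k) = gamma(k) / gamma(0). Sigma^2 cancels.
  numerator   = (1)*(-0.096) = -0.096.
  denominator = (1)^2 + (-0.318)^2 + (-0.096)^2 = 1.11034.
  rho(2) = -0.096 / 1.11034 = -0.0865.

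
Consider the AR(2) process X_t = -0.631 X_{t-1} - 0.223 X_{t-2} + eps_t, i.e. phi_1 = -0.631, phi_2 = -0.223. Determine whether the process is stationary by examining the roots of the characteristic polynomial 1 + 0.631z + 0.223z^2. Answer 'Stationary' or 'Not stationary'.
\text{Stationary}

The AR(p) characteristic polynomial is P(z) = 1 + 0.631z + 0.223z^2.
Stationarity requires all roots to lie outside the unit circle, i.e. |z| > 1 for every root.
Set 1 + (0.631) z + (0.223) z^2 = 0, i.e. a z^2 + b z + c = 0 with a = 0.223, b = 0.631, c = 1.
Discriminant D = b^2 - 4ac = (0.631)^2 - 4*(0.223)*1 = 0.398161 - (0.892) = -0.493839.
D < 0, so the roots are the complex-conjugate pair z = (-b +/- i sqrt(-D)) / (2a) = -1.4148 +/- 1.5756i.
For a conjugate pair |z|^2 = z * conj(z) = (product of roots) = c/a = 1/(0.223) = 4.484305, so |z| = sqrt(4.484305) = 2.1176 for both roots.
Moduli of all roots: 2.1176, 2.1176.
All moduli strictly greater than 1? Yes.
Verdict: Stationary.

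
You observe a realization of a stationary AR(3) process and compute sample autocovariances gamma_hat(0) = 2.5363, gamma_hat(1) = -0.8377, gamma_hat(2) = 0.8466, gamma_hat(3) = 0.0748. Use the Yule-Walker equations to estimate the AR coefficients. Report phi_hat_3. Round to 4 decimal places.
\hat\phi_{3} = 0.2340

The Yule-Walker equations for an AR(p) process read, in matrix form,
  Gamma_p phi = r_p,   with   (Gamma_p)_{ij} = gamma(|i - j|),
                       (r_p)_i = gamma(i),   i,j = 1..p.
Substitute the sample gammas (Toeplitz matrix and right-hand side of size 3):
  Gamma_p = [[2.5363, -0.8377, 0.8466], [-0.8377, 2.5363, -0.8377], [0.8466, -0.8377, 2.5363]]
  r_p     = [-0.8377, 0.8466, 0.0748]
Written out (R1..R3):
  (R1) 2.5363 phi_1 - 0.8377 phi_2 + 0.8466 phi_3 = -0.8377
  (R2) -0.8377 phi_1 + 2.5363 phi_2 - 0.8377 phi_3 = 0.8466
  (R3) 0.8466 phi_1 - 0.8377 phi_2 + 2.5363 phi_3 = 0.0748
Gaussian elimination:
  R2 <- R2 - (-0.8377/2.5363) R1 = R2 - (-0.330284) R1:  2.259621 phi_2 - 0.558081 phi_3 = 0.569921
  R3 <- R3 - (0.8466/2.5363) R1 = R3 - (0.333793) R1:  -0.558081 phi_2 + 2.253711 phi_3 = 0.354419
  R3 <- R3 - (-0.558081/2.259621) R2 = R3 - (-0.24698) R2:  2.115876 phi_3 = 0.495178
Back-substitution:
  phi_hat_3 = 0.495178 / 2.115876 = 0.23403
  phi_hat_2 = (0.569921 - (-0.558081)(0.23403)) / 2.259621 = 0.31002
  phi_hat_1 = (-0.8377 - (-0.8377)(0.31002) - (0.8466)(0.23403)) / 2.5363 = -0.306007
So phi_hat = [-0.3060, 0.3100, 0.2340].
Therefore phi_hat_3 = 0.2340.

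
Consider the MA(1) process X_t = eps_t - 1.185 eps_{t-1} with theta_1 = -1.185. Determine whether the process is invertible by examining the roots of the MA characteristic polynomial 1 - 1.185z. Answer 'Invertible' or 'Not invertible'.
\text{Not invertible}

The MA(q) characteristic polynomial is P(z) = 1 - 1.185z.
Invertibility requires all roots to lie outside the unit circle, i.e. |z| > 1 for every root.
This is linear in z: 1 + (-1.185) z = 0  =>  z = -1/(-1.185) = 0.843882,  |z| = 0.843882.
Moduli of all roots: 0.8439.
All moduli strictly greater than 1? No.
Verdict: Not invertible.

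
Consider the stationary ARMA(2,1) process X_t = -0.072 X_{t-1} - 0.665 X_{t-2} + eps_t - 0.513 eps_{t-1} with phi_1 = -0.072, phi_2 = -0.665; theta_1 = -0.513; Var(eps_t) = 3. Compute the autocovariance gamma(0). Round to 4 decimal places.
\gamma(0) = 7.0458

Multiply the model equation by X_{t-k} and take expectations. With theta_0 = psi_0 = 1 and psi_j the MA(infinity) weights, this gives
  gamma(k) - sum_i phi_i gamma(k-i) = c_k,
  c_k = sigma^2 * sum_{j=k..q} theta_j psi_{j-k}   (c_k = 0 for k > q),
using gamma(-m) = gamma(m).
psi-weights needed (psi_j = theta_j + sum_i phi_i psi_{j-i}):
  psi_1 = theta_1 + phi_1 = -0.513 + (-0.072) = -0.585
Right-hand sides:
  c_0 = sigma^2 (1 + theta_1 psi_1) = 3 * (1 + (-0.513)(-0.585)) = 3 * 1.300105 = 3.900315
  c_1 = sigma^2 theta_1 = 3 * (-0.513) = -1.539
  c_2 = 0
Equations for k = 0, 1, 2 (AR order 2, c_2 = 0):
  (E0) gamma(0) = phi_1 gamma(1) + phi_2 gamma(2) + c_0
  (E1) gamma(1) = phi_1 gamma(0) + phi_2 gamma(1) + c_1
  (E2) gamma(2) = phi_1 gamma(1) + phi_2 gamma(0)
From (E1): gamma(1) = A gamma(0) + B with
  A = phi_1 / (1 - phi_2) = -0.072 / 1.665 = -0.043243,   B = c_1 / (1 - phi_2) = -1.539 / 1.665 = -0.924324.
Insert (E2) into (E0): gamma(0) (1 - phi_2^2) = phi_1 (1 + phi_2) gamma(1) + c_0.
  phi_1 (1 + phi_2) = (-0.072)(0.335) = -0.02412,   1 - phi_2^2 = 0.557775.
Replace gamma(1) by A gamma(0) + B and collect gamma(0):
  gamma(0) [0.557775 - (-0.02412)(-0.043243)] = (-0.02412)(-0.924324) + 3.900315
  gamma(0) * 0.556732 = 3.92261
  gamma(0) = 3.92261 / 0.556732 = 7.045778.
Therefore gamma(0) = 7.0458 (to 4 decimal places).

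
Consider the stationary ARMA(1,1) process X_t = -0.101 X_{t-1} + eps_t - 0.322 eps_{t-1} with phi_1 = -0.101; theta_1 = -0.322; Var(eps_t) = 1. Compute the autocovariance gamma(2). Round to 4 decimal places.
\gamma(2) = 0.0446

Multiply the model equation by X_{t-k} and take expectations. With theta_0 = psi_0 = 1 and psi_j the MA(infinity) weights, this gives
  gamma(k) - sum_i phi_i gamma(k-i) = c_k,
  c_k = sigma^2 * sum_{j=k..q} theta_j psi_{j-k}   (c_k = 0 for k > q),
using gamma(-m) = gamma(m).
psi-weights needed (psi_j = theta_j + sum_i phi_i psi_{j-i}):
  psi_1 = theta_1 + phi_1 = -0.322 + (-0.101) = -0.423
Right-hand sides:
  c_0 = sigma^2 (1 + theta_1 psi_1) = 1 * (1 + (-0.322)(-0.423)) = 1 * 1.136206 = 1.136206
  c_1 = sigma^2 theta_1 = 1 * (-0.322) = -0.322
  c_2 = 0
Equations for k = 0 and k = 1 (AR order 1):
  gamma(0) = phi_1 gamma(1) + c_0
  gamma(1) = phi_1 gamma(0) + c_1
Substituting the second into the first: gamma(0) (1 - phi_1^2) = c_0 + phi_1 c_1, so
  gamma(0) = (c_0 + phi_1 c_1) / (1 - phi_1^2) = (1.136206 + (-0.101)(-0.322)) / (1 - (-0.101)^2) = 1.168728 / 0.989799 = 1.180773.
  gamma(1) = phi_1 gamma(0) + c_1 = (-0.101)(1.180773) + (-0.322) = -0.441258.
For k = 2 (> q): gamma(2) = phi_1 gamma(1) = (-0.101)(-0.441258) = 0.044567.
Therefore gamma(2) = 0.0446 (to 4 decimal places).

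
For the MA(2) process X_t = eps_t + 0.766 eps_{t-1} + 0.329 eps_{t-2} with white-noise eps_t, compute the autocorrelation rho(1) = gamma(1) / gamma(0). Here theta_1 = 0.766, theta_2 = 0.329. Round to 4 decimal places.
\rho(1) = 0.6006

For an MA(q) process with theta_0 = 1, the autocovariance is
  gamma(k) = sigma^2 * sum_{i=0..q-k} theta_i * theta_{i+k},
and rho(k) = gamma(k) / gamma(0). Sigma^2 cancels.
  numerator   = (1)*(0.766) + (0.766)*(0.329) = 1.018014.
  denominator = (1)^2 + (0.766)^2 + (0.329)^2 = 1.694997.
  rho(1) = 1.018014 / 1.694997 = 0.6006.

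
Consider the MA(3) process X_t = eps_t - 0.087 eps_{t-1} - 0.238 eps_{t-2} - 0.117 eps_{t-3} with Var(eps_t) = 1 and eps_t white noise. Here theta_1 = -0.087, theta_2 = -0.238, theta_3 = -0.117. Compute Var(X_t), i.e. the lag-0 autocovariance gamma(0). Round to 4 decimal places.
\gamma(0) = 1.0779

For an MA(q) process X_t = eps_t + sum_i theta_i eps_{t-i} with
Var(eps_t) = sigma^2, the variance is
  gamma(0) = sigma^2 * (1 + sum_i theta_i^2).
  sum_i theta_i^2 = (-0.087)^2 + (-0.238)^2 + (-0.117)^2 = 0.007569 + 0.056644 + 0.013689 = 0.077902.
  gamma(0) = 1 * (1 + 0.077902) = 1 * 1.077902 = 1.077902, which rounds to 1.0779.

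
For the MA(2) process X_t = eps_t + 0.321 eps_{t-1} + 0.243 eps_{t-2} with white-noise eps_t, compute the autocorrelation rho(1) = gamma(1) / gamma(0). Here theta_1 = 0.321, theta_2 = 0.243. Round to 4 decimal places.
\rho(1) = 0.3433

For an MA(q) process with theta_0 = 1, the autocovariance is
  gamma(k) = sigma^2 * sum_{i=0..q-k} theta_i * theta_{i+k},
and rho(k) = gamma(k) / gamma(0). Sigma^2 cancels.
  numerator   = (1)*(0.321) + (0.321)*(0.243) = 0.399003.
  denominator = (1)^2 + (0.321)^2 + (0.243)^2 = 1.16209.
  rho(1) = 0.399003 / 1.16209 = 0.3433.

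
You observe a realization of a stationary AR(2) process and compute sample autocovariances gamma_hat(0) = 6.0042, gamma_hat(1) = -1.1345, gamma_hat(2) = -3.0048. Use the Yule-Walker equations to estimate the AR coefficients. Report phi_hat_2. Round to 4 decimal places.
\hat\phi_{2} = -0.5560

The Yule-Walker equations for an AR(p) process read, in matrix form,
  Gamma_p phi = r_p,   with   (Gamma_p)_{ij} = gamma(|i - j|),
                       (r_p)_i = gamma(i),   i,j = 1..p.
Substitute the sample gammas (Toeplitz matrix and right-hand side of size 2):
  Gamma_p = [[6.0042, -1.1345], [-1.1345, 6.0042]]
  r_p     = [-1.1345, -3.0048]
Written out:
  6.0042 phi_1 - 1.1345 phi_2 = -1.1345
  -1.1345 phi_1 + 6.0042 phi_2 = -3.0048
Solve by Cramer's rule:
  det = gamma(0)^2 - gamma(1)^2 = (6.0042)^2 - (-1.1345)^2 = 36.05041764 - 1.28709025 = 34.76332739
  phi_hat_1 = [gamma(1) gamma(0) - gamma(1) gamma(2)] / det = [(-1.1345)(6.0042) - (-1.1345)(-3.0048)] / 34.76332739 = -10.2207105 / 34.76332739 = -0.294
  phi_hat_2 = [gamma(0) gamma(2) - gamma(1)^2] / det = [(6.0042)(-3.0048) - (-1.1345)^2] / 34.76332739 = -19.32851041 / 34.76332739 = -0.556
So phi_hat = [-0.2940, -0.5560].
Therefore phi_hat_2 = -0.5560.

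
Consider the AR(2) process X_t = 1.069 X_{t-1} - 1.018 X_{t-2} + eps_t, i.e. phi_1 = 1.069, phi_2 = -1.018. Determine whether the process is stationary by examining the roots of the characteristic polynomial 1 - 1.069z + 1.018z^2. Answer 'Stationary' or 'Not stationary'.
\text{Not stationary}

The AR(p) characteristic polynomial is P(z) = 1 - 1.069z + 1.018z^2.
Stationarity requires all roots to lie outside the unit circle, i.e. |z| > 1 for every root.
Set 1 + (-1.069) z + (1.018) z^2 = 0, i.e. a z^2 + b z + c = 0 with a = 1.018, b = -1.069, c = 1.
Discriminant D = b^2 - 4ac = (-1.069)^2 - 4*(1.018)*1 = 1.142761 - (4.072) = -2.929239.
D < 0, so the roots are the complex-conjugate pair z = (-b +/- i sqrt(-D)) / (2a) = 0.525 +/- 0.8406i.
For a conjugate pair |z|^2 = z * conj(z) = (product of roots) = c/a = 1/(1.018) = 0.982318, so |z| = sqrt(0.982318) = 0.9911 for both roots.
Moduli of all roots: 0.9911, 0.9911.
All moduli strictly greater than 1? No.
Verdict: Not stationary.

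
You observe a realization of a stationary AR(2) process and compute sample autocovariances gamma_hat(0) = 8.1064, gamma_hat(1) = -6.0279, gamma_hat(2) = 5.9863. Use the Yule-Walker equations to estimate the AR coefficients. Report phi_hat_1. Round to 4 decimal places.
\hat\phi_{1} = -0.4350

The Yule-Walker equations for an AR(p) process read, in matrix form,
  Gamma_p phi = r_p,   with   (Gamma_p)_{ij} = gamma(|i - j|),
                       (r_p)_i = gamma(i),   i,j = 1..p.
Substitute the sample gammas (Toeplitz matrix and right-hand side of size 2):
  Gamma_p = [[8.1064, -6.0279], [-6.0279, 8.1064]]
  r_p     = [-6.0279, 5.9863]
Written out:
  8.1064 phi_1 - 6.0279 phi_2 = -6.0279
  -6.0279 phi_1 + 8.1064 phi_2 = 5.9863
Solve by Cramer's rule:
  det = gamma(0)^2 - gamma(1)^2 = (8.1064)^2 - (-6.0279)^2 = 65.71372096 - 36.33557841 = 29.37814255
  phi_hat_1 = [gamma(1) gamma(0) - gamma(1) gamma(2)] / det = [(-6.0279)(8.1064) - (-6.0279)(5.9863)] / 29.37814255 = -12.77975079 / 29.37814255 = -0.435
  phi_hat_2 = [gamma(0) gamma(2) - gamma(1)^2] / det = [(8.1064)(5.9863) - (-6.0279)^2] / 29.37814255 = 12.19176391 / 29.37814255 = 0.415
So phi_hat = [-0.4350, 0.4150].
Therefore phi_hat_1 = -0.4350.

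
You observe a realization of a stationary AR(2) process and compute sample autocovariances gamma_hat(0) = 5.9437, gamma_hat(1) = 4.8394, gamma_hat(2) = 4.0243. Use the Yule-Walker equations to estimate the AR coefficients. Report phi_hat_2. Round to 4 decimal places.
\hat\phi_{2} = 0.0419

The Yule-Walker equations for an AR(p) process read, in matrix form,
  Gamma_p phi = r_p,   with   (Gamma_p)_{ij} = gamma(|i - j|),
                       (r_p)_i = gamma(i),   i,j = 1..p.
Substitute the sample gammas (Toeplitz matrix and right-hand side of size 2):
  Gamma_p = [[5.9437, 4.8394], [4.8394, 5.9437]]
  r_p     = [4.8394, 4.0243]
Written out:
  5.9437 phi_1 + 4.8394 phi_2 = 4.8394
  4.8394 phi_1 + 5.9437 phi_2 = 4.0243
Solve by Cramer's rule:
  det = gamma(0)^2 - gamma(1)^2 = (5.9437)^2 - (4.8394)^2 = 35.32756969 - 23.41979236 = 11.90777733
  phi_hat_1 = [gamma(1) gamma(0) - gamma(1) gamma(2)] / det = [(4.8394)(5.9437) - (4.8394)(4.0243)] / 11.90777733 = 9.28874436 / 11.90777733 = 0.7801
  phi_hat_2 = [gamma(0) gamma(2) - gamma(1)^2] / det = [(5.9437)(4.0243) - (4.8394)^2] / 11.90777733 = 0.49943955 / 11.90777733 = 0.0419
So phi_hat = [0.7801, 0.0419].
Therefore phi_hat_2 = 0.0419.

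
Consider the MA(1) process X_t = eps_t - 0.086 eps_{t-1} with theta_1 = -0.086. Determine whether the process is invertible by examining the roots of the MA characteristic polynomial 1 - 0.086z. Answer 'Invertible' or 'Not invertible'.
\text{Invertible}

The MA(q) characteristic polynomial is P(z) = 1 - 0.086z.
Invertibility requires all roots to lie outside the unit circle, i.e. |z| > 1 for every root.
This is linear in z: 1 + (-0.086) z = 0  =>  z = -1/(-0.086) = 11.627907,  |z| = 11.627907.
Moduli of all roots: 11.6279.
All moduli strictly greater than 1? Yes.
Verdict: Invertible.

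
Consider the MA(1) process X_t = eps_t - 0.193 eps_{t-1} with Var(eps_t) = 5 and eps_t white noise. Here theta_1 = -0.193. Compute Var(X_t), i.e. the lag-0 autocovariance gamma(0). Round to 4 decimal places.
\gamma(0) = 5.1862

For an MA(q) process X_t = eps_t + sum_i theta_i eps_{t-i} with
Var(eps_t) = sigma^2, the variance is
  gamma(0) = sigma^2 * (1 + sum_i theta_i^2).
  sum_i theta_i^2 = (-0.193)^2 = 0.037249.
  gamma(0) = 5 * (1 + 0.037249) = 5 * 1.037249 = 5.186245, which rounds to 5.1862.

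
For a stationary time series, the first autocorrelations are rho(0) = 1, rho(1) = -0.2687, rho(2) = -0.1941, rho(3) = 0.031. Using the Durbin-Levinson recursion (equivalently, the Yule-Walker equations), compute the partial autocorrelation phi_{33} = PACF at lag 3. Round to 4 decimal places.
\phi_{33} = -0.1330

The PACF at lag k is phi_{kk}, the last component of the solution
to the Yule-Walker system G_k phi = r_k where
  (G_k)_{ij} = rho(|i - j|), (r_k)_i = rho(i), i,j = 1..k.
Equivalently, Durbin-Levinson gives phi_{kk} iteratively:
  phi_{11} = rho(1)
  phi_{kk} = [rho(k) - sum_{j=1..k-1} phi_{k-1,j} rho(k-j)]
            / [1 - sum_{j=1..k-1} phi_{k-1,j} rho(j)],
  phi_{k,j} = phi_{k-1,j} - phi_{kk} phi_{k-1,k-j},  j = 1..k-1.
Step k = 1:
  phi_11 = rho(1) = -0.2687.
Step k = 2:
  phi_22 = [rho(2) - phi_11 rho(1)] / [1 - phi_11 rho(1)] = [-0.1941 - (-0.2687)(-0.2687)] / [1 - (-0.2687)(-0.2687)]
         = -0.26629969 / 0.92780031 = -0.287023.
  Update: phi_21 = phi_11 - phi_22 phi_11 = -0.2687 - (-0.287023)(-0.2687) = -0.345823.
Step k = 3:
  phi_33 = [rho(3) - phi_21 rho(2) - phi_22 rho(1)] / [1 - phi_21 rho(1) - phi_22 rho(2)]
    numerator   = 0.031 - (-0.345823)(-0.1941) - (-0.287023)(-0.2687) = -0.11324722
    denominator = 1 - (-0.345823)(-0.2687) - (-0.287023)(-0.1941) = 0.85136627
  phi_33 = -0.11324722 / 0.85136627 = -0.133.
Therefore phi_{33} = -0.1330.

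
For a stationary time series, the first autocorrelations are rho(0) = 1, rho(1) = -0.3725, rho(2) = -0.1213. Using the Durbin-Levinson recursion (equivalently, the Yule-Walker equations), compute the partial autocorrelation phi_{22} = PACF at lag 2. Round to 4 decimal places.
\phi_{22} = -0.3020

The PACF at lag k is phi_{kk}, the last component of the solution
to the Yule-Walker system G_k phi = r_k where
  (G_k)_{ij} = rho(|i - j|), (r_k)_i = rho(i), i,j = 1..k.
Equivalently, Durbin-Levinson gives phi_{kk} iteratively:
  phi_{11} = rho(1)
  phi_{kk} = [rho(k) - sum_{j=1..k-1} phi_{k-1,j} rho(k-j)]
            / [1 - sum_{j=1..k-1} phi_{k-1,j} rho(j)],
  phi_{k,j} = phi_{k-1,j} - phi_{kk} phi_{k-1,k-j},  j = 1..k-1.
Step k = 1:
  phi_11 = rho(1) = -0.3725.
Step k = 2:
  phi_22 = [rho(2) - phi_11 rho(1)] / [1 - phi_11 rho(1)] = [-0.1213 - (-0.3725)(-0.3725)] / [1 - (-0.3725)(-0.3725)]
         = -0.26005625 / 0.86124375 = -0.302.
Therefore phi_{22} = -0.3020.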